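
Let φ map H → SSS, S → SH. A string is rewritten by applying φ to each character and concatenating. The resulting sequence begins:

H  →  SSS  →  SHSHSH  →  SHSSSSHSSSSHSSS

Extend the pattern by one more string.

Rewriting the 15 symbols of SHSSSSHSSSSHSSS one by one yields SH SSS SH SH SH SH SSS SH SH SH SH SSS SH SH SH; concatenated:

SHSSSSHSHSHSHSSSSHSHSHSHSSSSHSHSH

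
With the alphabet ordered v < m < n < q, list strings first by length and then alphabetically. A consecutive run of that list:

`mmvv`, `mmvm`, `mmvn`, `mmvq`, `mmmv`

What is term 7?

Advancing 2 positions from mmmv through mmmv → mmmm reaches term 7.

mmmn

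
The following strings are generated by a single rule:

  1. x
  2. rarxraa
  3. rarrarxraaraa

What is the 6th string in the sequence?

s(k+1) = rar·s(k)·raa, so each term gains rar as a prefix and raa as a suffix.
From rarrarxraaraa, 3 further steps: rarrarxraaraa → rarrarrarxraaraaraa → rarrarrarrarxraaraaraaraa → (answer).

rarrarrarrarrarxraaraaraaraaraa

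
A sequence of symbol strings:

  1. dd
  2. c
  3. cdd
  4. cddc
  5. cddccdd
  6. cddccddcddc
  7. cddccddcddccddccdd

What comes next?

From term 3 onward, concatenate the last term with the second-to-last: c·dd = cdd, cdd·c = cddc, …
The next term joins cddccddcddccddccdd and cddccddcddc.

cddccddcddccddccddcddccddcddc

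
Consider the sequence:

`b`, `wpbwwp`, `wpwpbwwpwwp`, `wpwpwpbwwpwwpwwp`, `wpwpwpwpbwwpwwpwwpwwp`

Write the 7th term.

Every step adds wp to the front and wwp to the end of the previous string.
From wpwpwpwpbwwpwwpwwpwwp, 2 further steps: wpwpwpwpbwwpwwpwwpwwp → wpwpwpwpwpbwwpwwpwwpwwpwwp → (answer).

wpwpwpwpwpwpbwwpwwpwwpwwpwwpwwp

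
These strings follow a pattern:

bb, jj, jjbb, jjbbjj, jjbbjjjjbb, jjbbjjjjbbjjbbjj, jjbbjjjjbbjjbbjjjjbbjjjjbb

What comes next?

This is a Fibonacci-style word recurrence s(k) = s(k−1)·s(k−2): e.g. jj·bb = jjbb.
Continuing: jjbbjjjjbbjjbbjjjjbbjjjjbb · jjbbjjjjbbjjbbjj gives term 8.

jjbbjjjjbbjjbbjjjjbbjjjjbbjjbbjjjjbbjjbbjj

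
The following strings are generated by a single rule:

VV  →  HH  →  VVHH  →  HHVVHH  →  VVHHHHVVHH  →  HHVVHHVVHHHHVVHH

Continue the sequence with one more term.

From term 3 onward, concatenate the second-to-last term with the last: VV·HH = VVHH, HH·VVHH = HHVVHH, …
So term 7 is VVHHHHVVHH·HHVVHHVVHHHHVVHH.

VVHHHHVVHHHHVVHHVVHHHHVVHH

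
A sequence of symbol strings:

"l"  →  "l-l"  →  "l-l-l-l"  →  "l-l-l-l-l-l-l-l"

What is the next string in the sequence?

s(k+1) = s(k)·-·s(k) — each term doubles the last with '-' between the halves.
Doubling l-l-l-l-l-l-l-l with '-' between the halves:

l-l-l-l-l-l-l-l-l-l-l-l-l-l-l-l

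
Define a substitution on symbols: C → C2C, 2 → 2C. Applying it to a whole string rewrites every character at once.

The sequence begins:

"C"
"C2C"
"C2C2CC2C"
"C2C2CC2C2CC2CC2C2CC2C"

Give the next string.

C2C2CC2C2CC2CC2C2CC2C2CC2CC2C2CC2CC2C2CC2C2CC2CC2C2CC2C

Applying the rule to each of the 21 symbols of C2C2CC2C2CC2CC2C2CC2C gives the pieces C2C 2C C2C 2C C2C C2C 2C C2C 2C C2C C2C 2C C2C C2C 2C C2C 2C C2C C2C 2C C2C, which concatenate to the answer.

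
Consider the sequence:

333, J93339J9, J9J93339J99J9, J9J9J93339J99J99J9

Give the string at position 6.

J9J9J9J9J93339J99J99J99J99J9

Each term wraps the previous one in J9 on the left and 9J9 on the right.
From J9J9J93339J99J99J9, 2 further steps: J9J9J93339J99J99J9 → J9J9J9J93339J99J99J99J9 → (answer).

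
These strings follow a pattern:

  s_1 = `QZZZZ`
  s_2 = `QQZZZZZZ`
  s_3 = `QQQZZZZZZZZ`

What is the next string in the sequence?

QQQQZZZZZZZZZZ

Each string has the form Q^{n-1} Z^{2n}, where the shown terms are n = 2, 3, 4.
Setting n = 5 gives 4, 10 characters in each block.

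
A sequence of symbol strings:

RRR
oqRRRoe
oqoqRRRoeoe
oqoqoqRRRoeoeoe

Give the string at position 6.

oqoqoqoqoqRRRoeoeoeoeoe

Each term wraps the previous one in oq on the left and oe on the right.
From oqoqoqRRRoeoeoe, 2 further steps: oqoqoqRRRoeoeoe → oqoqoqoqRRRoeoeoeoe → (answer).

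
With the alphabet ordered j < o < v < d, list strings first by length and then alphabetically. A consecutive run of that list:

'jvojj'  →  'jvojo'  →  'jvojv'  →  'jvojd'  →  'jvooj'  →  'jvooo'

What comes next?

jvoov

Find the rightmost character of jvooo below d, bump it to the next letter, and reset everything to its right to j.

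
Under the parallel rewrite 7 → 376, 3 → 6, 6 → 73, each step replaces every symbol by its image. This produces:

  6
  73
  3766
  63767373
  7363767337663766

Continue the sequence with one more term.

Replace each of the 16 characters of 7363767337663766 in place — 376 6 73 6 376 73 376 6 6 376 73 73 6 376 73 73 — and concatenate.

37667363767337666376737363767373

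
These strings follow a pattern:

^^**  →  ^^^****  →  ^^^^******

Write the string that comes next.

Term n consists of n+1 ^'s, followed by 2n *'s (n = 1, 2, …).
At n = 4 the blocks have lengths 5, 8.

^^^^^********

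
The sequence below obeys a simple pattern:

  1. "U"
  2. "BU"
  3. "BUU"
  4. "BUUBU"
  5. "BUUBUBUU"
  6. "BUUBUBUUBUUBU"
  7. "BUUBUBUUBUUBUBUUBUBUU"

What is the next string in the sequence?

BUUBUBUUBUUBUBUUBUBUUBUUBUBUUBUUBU

Each term (from the third on) is the previous term followed by the one before it: term 3 = BU·U = BUU.
The next term joins BUUBUBUUBUUBUBUUBUBUU and BUUBUBUUBUUBU.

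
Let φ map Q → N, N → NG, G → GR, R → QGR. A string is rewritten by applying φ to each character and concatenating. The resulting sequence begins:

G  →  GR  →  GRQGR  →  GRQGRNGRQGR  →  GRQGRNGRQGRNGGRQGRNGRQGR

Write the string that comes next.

GRQGRNGRQGRNGGRQGRNGRQGRNGGRGRQGRNGRQGRNGGRQGRNGRQGR

Replace each of the 24 characters of GRQGRNGRQGRNGGRQGRNGRQGR in place — GR QGR N GR QGR NG GR QGR N GR QGR NG GR GR QGR N GR QGR NG GR QGR N GR QGR — and concatenate.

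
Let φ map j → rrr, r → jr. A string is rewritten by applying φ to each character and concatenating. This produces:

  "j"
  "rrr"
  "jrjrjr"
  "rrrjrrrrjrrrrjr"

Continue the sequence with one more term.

jrjrjrrrrjrjrjrjrrrrjrjrjrjrrrrjr

φ(rrrjrrrrjrrrrjr) expands symbol-by-symbol to jr jr jr rrr jr jr jr jr rrr jr jr jr jr rrr jr; joining the 15 pieces gives the next term.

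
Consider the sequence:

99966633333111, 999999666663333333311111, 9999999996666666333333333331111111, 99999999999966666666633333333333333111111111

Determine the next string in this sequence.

Each string has the form 9^{3n} 6^{2n+1} 3^{3n+2} 1^{2n+1} (n = 1, 2, …).
At n = 5 the blocks have lengths 15, 11, 17, 11.

999999999999999666666666663333333333333333311111111111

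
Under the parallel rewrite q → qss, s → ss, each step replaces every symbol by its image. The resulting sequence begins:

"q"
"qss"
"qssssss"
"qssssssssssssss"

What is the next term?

Rewriting the 15 symbols of qssssssssssssss one by one yields qss ss ss ss ss ss ss ss ss ss ss ss ss ss ss; concatenated:

qssssssssssssssssssssssssssssss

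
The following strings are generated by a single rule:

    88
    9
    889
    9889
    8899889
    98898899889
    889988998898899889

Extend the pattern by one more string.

Each term (from the third on) is the two preceding terms concatenated in order: term 3 = 88·9 = 889.
So term 8 is 98898899889·889988998898899889.

98898899889889988998898899889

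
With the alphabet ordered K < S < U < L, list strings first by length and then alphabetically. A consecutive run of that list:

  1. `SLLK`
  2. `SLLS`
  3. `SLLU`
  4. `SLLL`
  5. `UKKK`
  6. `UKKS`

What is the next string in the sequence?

UKKU

Treat UKKS as a base-4 numeral over the given alphabet and add one, carrying through any trailing L's.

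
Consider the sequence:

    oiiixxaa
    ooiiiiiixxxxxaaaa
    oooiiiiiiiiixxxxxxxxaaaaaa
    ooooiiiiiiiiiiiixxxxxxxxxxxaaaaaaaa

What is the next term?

oooooiiiiiiiiiiiiiiixxxxxxxxxxxxxxaaaaaaaaaa

The n-th term is n o's then 3n i's then 3n-1 x's then 2n a's (n = 1, 2, …).
For the next term, n = 5, so the run lengths are 5, 15, 14, 10.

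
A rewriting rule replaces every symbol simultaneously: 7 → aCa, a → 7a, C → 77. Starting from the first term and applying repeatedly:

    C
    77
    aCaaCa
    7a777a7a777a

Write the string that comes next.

aCa7aaCaaCaaCa7aaCa7aaCaaCaaCa7a

Expanding 7a777a7a777a: 7→aCa, a→7a, 7→aCa, 7→aCa, 7→aCa, a→7a, 7→aCa, a→7a, 7→aCa, 7→aCa, 7→aCa, a→7a. Concatenated: aCa 7a aCa aCa aCa 7a aCa 7a aCa aCa aCa 7a.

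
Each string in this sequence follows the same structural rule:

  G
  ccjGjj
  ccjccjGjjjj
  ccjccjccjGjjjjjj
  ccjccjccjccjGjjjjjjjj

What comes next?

Every step adds ccj to the front and jj to the end of the previous string.
So the next term is ccj·ccjccjccjccjGjjjjjjjj·jj.

ccjccjccjccjccjGjjjjjjjjjj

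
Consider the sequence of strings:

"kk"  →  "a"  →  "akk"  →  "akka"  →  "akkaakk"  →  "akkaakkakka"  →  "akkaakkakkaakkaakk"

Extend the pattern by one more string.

akkaakkakkaakkaakkakkaakkakka

From term 3 onward, concatenate the last term with the second-to-last: a·kk = akk, akk·a = akka, …
So term 8 is akkaakkakkaakkaakk·akkaakkakka.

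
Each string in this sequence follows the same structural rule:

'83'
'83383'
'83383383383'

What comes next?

Each string is two copies of the previous one joined by '3'.
Doubling 83383383383 with '3' between the halves:

83383383383383383383383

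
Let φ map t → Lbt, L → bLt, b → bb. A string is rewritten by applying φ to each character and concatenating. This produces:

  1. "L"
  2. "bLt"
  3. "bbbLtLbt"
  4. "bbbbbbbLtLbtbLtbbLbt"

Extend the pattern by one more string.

bbbbbbbbbbbbbbbLtLbtbLtbbLbtbbbLtLbtbbbbbLtbbLbt

Applying the rule to each of the 20 symbols of bbbbbbbLtLbtbLtbbLbt gives the pieces bb bb bb bb bb bb bb bLt Lbt bLt bb Lbt bb bLt Lbt bb bb bLt bb Lbt, which concatenate to the answer.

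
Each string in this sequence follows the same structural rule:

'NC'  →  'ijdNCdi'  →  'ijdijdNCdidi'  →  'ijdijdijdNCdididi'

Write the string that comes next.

s(k+1) = ijd·s(k)·di, so each term gains ijd as a prefix and di as a suffix.
Applying this once more to ijdijdijdNCdididi:

ijdijdijdijdNCdidididi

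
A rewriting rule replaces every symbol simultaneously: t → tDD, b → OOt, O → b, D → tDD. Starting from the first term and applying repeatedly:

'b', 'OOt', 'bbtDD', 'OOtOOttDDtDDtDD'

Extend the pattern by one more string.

Replace each of the 15 characters of OOtOOttDDtDDtDD in place — b b tDD b b tDD tDD tDD tDD tDD tDD tDD tDD tDD tDD — and concatenate.

bbtDDbbtDDtDDtDDtDDtDDtDDtDDtDDtDDtDD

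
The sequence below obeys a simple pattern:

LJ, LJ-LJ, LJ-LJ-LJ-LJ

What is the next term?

Each string is two copies of the previous one joined by '-'.
One more doubling of LJ-LJ-LJ-LJ gives the answer.

LJ-LJ-LJ-LJ-LJ-LJ-LJ-LJ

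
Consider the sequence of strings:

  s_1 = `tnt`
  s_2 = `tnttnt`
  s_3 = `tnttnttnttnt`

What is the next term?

Each string is two copies of the previous one concatenated.
So the next term is two copies of tnttnttnttnt.

tnttnttnttnttnttnttnttnt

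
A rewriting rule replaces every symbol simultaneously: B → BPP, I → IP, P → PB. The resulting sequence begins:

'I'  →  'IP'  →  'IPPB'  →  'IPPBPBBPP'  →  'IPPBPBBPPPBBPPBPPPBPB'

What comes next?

Rewriting the 21 symbols of IPPBPBBPPPBBPPBPPPBPB one by one yields IP PB PB BPP PB BPP BPP PB PB PB BPP BPP PB PB BPP PB PB PB BPP PB BPP; concatenated:

IPPBPBBPPPBBPPBPPPBPBPBBPPBPPPBPBBPPPBPBPBBPPPBBPP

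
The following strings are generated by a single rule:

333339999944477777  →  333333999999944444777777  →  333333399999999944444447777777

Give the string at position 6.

The n-th term is n+3 3's then 2n+1 9's then 2n-1 4's then n+3 7's, where the shown terms are n = 2, 3, 4.
At n = 7 the blocks have lengths 10, 15, 13, 10.

333333333399999999999999944444444444447777777777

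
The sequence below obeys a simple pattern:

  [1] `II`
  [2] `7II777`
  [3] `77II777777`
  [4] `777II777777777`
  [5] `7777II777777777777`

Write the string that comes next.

s(k+1) = 7·s(k)·777, so each term gains 7 as a prefix and 777 as a suffix.
One more step from 7777II777777777777 gives the answer.

77777II777777777777777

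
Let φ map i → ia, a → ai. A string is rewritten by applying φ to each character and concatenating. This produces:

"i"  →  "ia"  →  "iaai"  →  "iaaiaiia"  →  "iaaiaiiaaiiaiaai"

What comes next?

Applying the rule to each of the 16 symbols of iaaiaiiaaiiaiaai gives the pieces ia ai ai ia ai ia ia ai ai ia ia ai ia ai ai ia, which concatenate to the answer.

iaaiaiiaaiiaiaaiaiiaiaaiiaaiaiia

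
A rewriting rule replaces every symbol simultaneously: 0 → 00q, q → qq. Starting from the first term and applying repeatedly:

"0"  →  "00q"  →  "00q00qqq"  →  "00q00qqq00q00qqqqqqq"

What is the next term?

00q00qqq00q00qqqqqqq00q00qqq00q00qqqqqqqqqqqqqqq

Applying the rule to each of the 20 symbols of 00q00qqq00q00qqqqqqq gives the pieces 00q 00q qq 00q 00q qq qq qq 00q 00q qq 00q 00q qq qq qq qq qq qq qq, which concatenate to the answer.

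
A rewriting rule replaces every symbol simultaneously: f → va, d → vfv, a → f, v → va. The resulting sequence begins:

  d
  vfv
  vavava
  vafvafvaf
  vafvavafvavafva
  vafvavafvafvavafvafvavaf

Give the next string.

Rewriting the 24 symbols of vafvavafvafvavafvafvavaf one by one yields va f va va f va f va va f va va f va f va va f va va f va f va; concatenated:

vafvavafvafvavafvavafvafvavafvavafvafva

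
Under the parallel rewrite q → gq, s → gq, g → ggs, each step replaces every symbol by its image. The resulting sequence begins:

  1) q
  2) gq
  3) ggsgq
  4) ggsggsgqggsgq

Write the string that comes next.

Applying the rule to each of the 13 symbols of ggsggsgqggsgq gives the pieces ggs ggs gq ggs ggs gq ggs gq ggs ggs gq ggs gq, which concatenate to the answer.

ggsggsgqggsggsgqggsgqggsggsgqggsgq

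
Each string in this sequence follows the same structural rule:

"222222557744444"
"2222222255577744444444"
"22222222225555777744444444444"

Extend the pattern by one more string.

222222222222555557777744444444444444

Each string has the form 2^{2n+2} 5^{n} 7^{n} 4^{3n-1}, where the shown terms are n = 2, 3, 4.
For the next term, n = 5, so the run lengths are 12, 5, 5, 14.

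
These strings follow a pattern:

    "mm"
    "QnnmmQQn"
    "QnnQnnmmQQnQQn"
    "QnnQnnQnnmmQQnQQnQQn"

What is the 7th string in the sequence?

Each term wraps the previous one in Qnn on the left and QQn on the right.
From QnnQnnQnnmmQQnQQnQQn, 3 further steps: QnnQnnQnnmmQQnQQnQQn → QnnQnnQnnQnnmmQQnQQnQQnQQn → QnnQnnQnnQnnQnnmmQQnQQnQQnQQnQQn → (answer).

QnnQnnQnnQnnQnnQnnmmQQnQQnQQnQQnQQnQQn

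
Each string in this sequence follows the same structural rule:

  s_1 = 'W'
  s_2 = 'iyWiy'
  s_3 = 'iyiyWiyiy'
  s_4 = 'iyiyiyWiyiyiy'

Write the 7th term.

iyiyiyiyiyiyWiyiyiyiyiyiy

s(k+1) = iy·s(k)·iy, so each term gains iy as a prefix and iy as a suffix.
From iyiyiyWiyiyiy, 3 further steps: iyiyiyWiyiyiy → iyiyiyiyWiyiyiyiy → iyiyiyiyiyWiyiyiyiyiy → (answer).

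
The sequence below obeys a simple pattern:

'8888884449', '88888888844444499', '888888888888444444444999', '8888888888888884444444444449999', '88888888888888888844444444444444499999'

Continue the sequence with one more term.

888888888888888888888444444444444444444999999

Reading off run lengths: 8 runs 6, 9, 12, 15, 18; 4 runs 3, 6, 9, 12, 15; 9 runs 1, 2, 3, 4, 5 — each is linear in n (n = 1, 2, …).
At n = 6 the blocks have lengths 21, 18, 6.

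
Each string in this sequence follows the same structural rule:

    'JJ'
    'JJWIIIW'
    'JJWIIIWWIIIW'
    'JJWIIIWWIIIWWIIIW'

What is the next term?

Every step adds WIIIW to the end: s(k+1) = s(k)·WIIIW.
So the next term is JJWIIIWWIIIWWIIIW·WIIIW.

JJWIIIWWIIIWWIIIWWIIIW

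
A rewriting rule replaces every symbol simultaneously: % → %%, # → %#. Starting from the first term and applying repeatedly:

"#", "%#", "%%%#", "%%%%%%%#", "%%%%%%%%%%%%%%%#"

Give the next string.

Rewriting the 16 symbols of %%%%%%%%%%%%%%%# one by one yields %% %% %% %% %% %% %% %% %% %% %% %% %% %% %% %#; concatenated:

%%%%%%%%%%%%%%%%%%%%%%%%%%%%%%%#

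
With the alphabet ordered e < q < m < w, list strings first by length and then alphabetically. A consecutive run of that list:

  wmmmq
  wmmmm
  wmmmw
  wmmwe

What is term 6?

Continuing the enumeration 2 steps past wmmwe: wmmwe → wmmwq → (answer).

wmmwm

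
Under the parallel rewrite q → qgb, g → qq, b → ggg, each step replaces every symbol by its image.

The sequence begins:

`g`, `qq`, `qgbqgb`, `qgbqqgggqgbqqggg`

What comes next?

φ(qgbqqgggqgbqqggg) expands symbol-by-symbol to qgb qq ggg qgb qgb qq qq qq qgb qq ggg qgb qgb qq qq qq; joining the 16 pieces gives the next term.

qgbqqgggqgbqgbqqqqqqqgbqqgggqgbqgbqqqqqq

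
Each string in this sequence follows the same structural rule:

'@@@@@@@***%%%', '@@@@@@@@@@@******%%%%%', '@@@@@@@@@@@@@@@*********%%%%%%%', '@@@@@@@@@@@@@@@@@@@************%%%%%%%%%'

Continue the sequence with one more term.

@@@@@@@@@@@@@@@@@@@@@@@***************%%%%%%%%%%%

Term n consists of 4n+3 @'s, followed by 3n *'s, followed by 2n+1 %'s (n = 1, 2, …).
At n = 5 the blocks have lengths 23, 15, 11.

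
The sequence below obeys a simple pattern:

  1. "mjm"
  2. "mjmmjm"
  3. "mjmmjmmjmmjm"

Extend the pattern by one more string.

Each string is two copies of the previous one concatenated.
Doubling mjmmjmmjmmjm:

mjmmjmmjmmjmmjmmjmmjmmjm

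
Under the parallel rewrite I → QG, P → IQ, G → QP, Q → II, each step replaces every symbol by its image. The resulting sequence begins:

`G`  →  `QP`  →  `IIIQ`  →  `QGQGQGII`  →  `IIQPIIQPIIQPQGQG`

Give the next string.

Rewriting the 16 symbols of IIQPIIQPIIQPQGQG one by one yields QG QG II IQ QG QG II IQ QG QG II IQ II QP II QP; concatenated:

QGQGIIIQQGQGIIIQQGQGIIIQIIQPIIQP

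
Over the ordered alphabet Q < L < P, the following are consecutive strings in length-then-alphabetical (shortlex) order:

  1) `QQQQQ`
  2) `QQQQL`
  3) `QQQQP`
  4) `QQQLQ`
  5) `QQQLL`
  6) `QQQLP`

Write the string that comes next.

QQQPQ

Find the rightmost character of QQQLP below P, bump it to the next letter, and reset everything to its right to Q.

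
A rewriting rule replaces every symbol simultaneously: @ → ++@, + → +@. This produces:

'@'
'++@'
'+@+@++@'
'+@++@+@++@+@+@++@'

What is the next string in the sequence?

+@++@+@+@++@+@++@+@+@++@+@++@+@++@+@+@++@

Applying the rule to each of the 17 symbols of +@++@+@++@+@+@++@ gives the pieces +@ ++@ +@ +@ ++@ +@ ++@ +@ +@ ++@ +@ ++@ +@ ++@ +@ +@ ++@, which concatenate to the answer.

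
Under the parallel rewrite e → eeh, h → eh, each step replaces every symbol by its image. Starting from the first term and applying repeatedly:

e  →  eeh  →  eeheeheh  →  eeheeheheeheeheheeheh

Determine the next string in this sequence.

Applying the rule to each of the 21 symbols of eeheeheheeheeheheeheh gives the pieces eeh eeh eh eeh eeh eh eeh eh eeh eeh eh eeh eeh eh eeh eh eeh eeh eh eeh eh, which concatenate to the answer.

eeheeheheeheeheheeheheeheeheheeheeheheeheheeheeheheeheh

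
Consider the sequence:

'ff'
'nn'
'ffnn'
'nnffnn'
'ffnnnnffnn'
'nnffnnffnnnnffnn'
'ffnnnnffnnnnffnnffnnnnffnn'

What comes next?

This is a Fibonacci-style word recurrence s(k) = s(k−2)·s(k−1): e.g. ff·nn = ffnn.
Continuing: nnffnnffnnnnffnn · ffnnnnffnnnnffnnffnnnnffnn gives term 8.

nnffnnffnnnnffnnffnnnnffnnnnffnnffnnnnffnn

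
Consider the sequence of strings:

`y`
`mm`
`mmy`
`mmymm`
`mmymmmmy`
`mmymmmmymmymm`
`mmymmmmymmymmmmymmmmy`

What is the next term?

mmymmmmymmymmmmymmmmymmymmmmymmymm

Each term (from the third on) is the previous term followed by the one before it: term 3 = mm·y = mmy.
So term 8 is mmymmmmymmymmmmymmmmy·mmymmmmymmymm.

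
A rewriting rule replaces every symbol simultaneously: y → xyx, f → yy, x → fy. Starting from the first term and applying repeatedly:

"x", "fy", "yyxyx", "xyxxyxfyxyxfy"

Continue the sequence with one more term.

φ(xyxxyxfyxyxfy) expands symbol-by-symbol to fy xyx fy fy xyx fy yy xyx fy xyx fy yy xyx; joining the 13 pieces gives the next term.

fyxyxfyfyxyxfyyyxyxfyxyxfyyyxyx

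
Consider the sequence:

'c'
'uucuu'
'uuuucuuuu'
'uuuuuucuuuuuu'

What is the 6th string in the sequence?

uuuuuuuuuucuuuuuuuuuu

s(k+1) = uu·s(k)·uu, so each term gains uu as a prefix and uu as a suffix.
From uuuuuucuuuuuu, 2 further steps: uuuuuucuuuuuu → uuuuuuuucuuuuuuuu → (answer).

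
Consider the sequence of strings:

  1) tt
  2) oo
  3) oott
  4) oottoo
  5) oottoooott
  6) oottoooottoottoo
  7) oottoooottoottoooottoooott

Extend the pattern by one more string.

Each term (from the third on) is the previous term followed by the one before it: term 3 = oo·tt = oott.
So term 8 is oottoooottoottoooottoooott·oottoooottoottoo.

oottoooottoottoooottoooottoottoooottoottoo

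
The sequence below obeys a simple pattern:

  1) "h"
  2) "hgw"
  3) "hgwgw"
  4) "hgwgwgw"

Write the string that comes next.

hgwgwgwgw

Each term is the previous one with gw appended.
One more step from hgwgwgw gives the answer.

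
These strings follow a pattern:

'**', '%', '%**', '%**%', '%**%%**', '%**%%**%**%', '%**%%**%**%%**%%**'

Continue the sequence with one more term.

%**%%**%**%%**%%**%**%%**%**%

From term 3 onward, concatenate the last term with the second-to-last: %·** = %**, %**·% = %**%, …
Continuing: %**%%**%**%%**%%** · %**%%**%**% gives term 8.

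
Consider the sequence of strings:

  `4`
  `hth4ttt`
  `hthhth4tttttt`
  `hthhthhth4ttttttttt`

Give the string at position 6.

hthhthhthhthhth4ttttttttttttttt

Each term wraps the previous one in hth on the left and ttt on the right.
From hthhthhth4ttttttttt, 2 further steps: hthhthhth4ttttttttt → hthhthhthhth4tttttttttttt → (answer).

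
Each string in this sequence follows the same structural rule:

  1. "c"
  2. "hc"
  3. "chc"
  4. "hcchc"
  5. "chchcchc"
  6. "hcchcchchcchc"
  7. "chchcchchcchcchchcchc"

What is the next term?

This is a Fibonacci-style word recurrence s(k) = s(k−2)·s(k−1): e.g. c·hc = chc.
Continuing: hcchcchchcchc · chchcchchcchcchchcchc gives term 8.

hcchcchchcchcchchcchchcchcchchcchc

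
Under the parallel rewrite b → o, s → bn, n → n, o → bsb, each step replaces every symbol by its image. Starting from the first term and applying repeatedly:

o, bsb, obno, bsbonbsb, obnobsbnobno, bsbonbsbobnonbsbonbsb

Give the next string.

Rewriting the 21 symbols of bsbonbsbobnonbsbonbsb one by one yields o bn o bsb n o bn o bsb o n bsb n o bn o bsb n o bn o; concatenated:

obnobsbnobnobsbonbsbnobnobsbnobno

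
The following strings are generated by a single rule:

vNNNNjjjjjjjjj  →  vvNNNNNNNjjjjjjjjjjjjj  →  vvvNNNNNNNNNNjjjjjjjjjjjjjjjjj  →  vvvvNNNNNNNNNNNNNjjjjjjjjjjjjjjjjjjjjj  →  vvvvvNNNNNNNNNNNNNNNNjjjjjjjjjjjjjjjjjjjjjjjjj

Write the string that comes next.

vvvvvvNNNNNNNNNNNNNNNNNNNjjjjjjjjjjjjjjjjjjjjjjjjjjjjj

The n-th term is n-1 v's then 3n-2 N's then 4n+1 j's, where the shown terms are n = 2, 3, 4, 5, 6.
Setting n = 7 gives 6, 19, 29 characters in each block.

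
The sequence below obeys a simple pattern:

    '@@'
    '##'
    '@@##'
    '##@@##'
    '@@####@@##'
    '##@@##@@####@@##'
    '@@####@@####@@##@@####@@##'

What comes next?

Each term (from the third on) is the two preceding terms concatenated in order: term 3 = @@·## = @@##.
So term 8 is ##@@##@@####@@##·@@####@@####@@##@@####@@##.

##@@##@@####@@##@@####@@####@@##@@####@@##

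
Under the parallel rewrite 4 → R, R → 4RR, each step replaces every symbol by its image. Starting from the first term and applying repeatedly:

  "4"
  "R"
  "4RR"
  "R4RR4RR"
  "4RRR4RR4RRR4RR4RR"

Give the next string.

Rewriting the 17 symbols of 4RRR4RR4RRR4RR4RR one by one yields R 4RR 4RR 4RR R 4RR 4RR R 4RR 4RR 4RR R 4RR 4RR R 4RR 4RR; concatenated:

R4RR4RR4RRR4RR4RRR4RR4RR4RRR4RR4RRR4RR4RR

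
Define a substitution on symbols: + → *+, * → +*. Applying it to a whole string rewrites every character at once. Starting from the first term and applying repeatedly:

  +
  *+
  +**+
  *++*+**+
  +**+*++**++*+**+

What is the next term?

Rewriting the 16 symbols of +**+*++**++*+**+ one by one yields *+ +* +* *+ +* *+ *+ +* +* *+ *+ +* *+ +* +* *+; concatenated:

*++*+**++**+*++*+**+*++**++*+**+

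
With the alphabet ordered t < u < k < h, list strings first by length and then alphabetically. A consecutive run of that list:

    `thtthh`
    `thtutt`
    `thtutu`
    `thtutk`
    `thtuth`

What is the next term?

The successor of thtuth increments the rightmost position that isn't already h and resets every position after it to t.

thtuut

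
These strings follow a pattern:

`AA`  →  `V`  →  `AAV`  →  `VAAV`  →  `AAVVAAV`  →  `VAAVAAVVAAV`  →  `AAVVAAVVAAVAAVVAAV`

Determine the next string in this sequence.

This is a Fibonacci-style word recurrence s(k) = s(k−2)·s(k−1): e.g. AA·V = AAV.
So term 8 is VAAVAAVVAAV·AAVVAAVVAAVAAVVAAV.

VAAVAAVVAAVAAVVAAVVAAVAAVVAAV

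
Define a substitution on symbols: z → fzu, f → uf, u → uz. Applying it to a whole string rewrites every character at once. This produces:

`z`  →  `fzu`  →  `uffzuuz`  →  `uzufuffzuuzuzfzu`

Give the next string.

Replace each of the 16 characters of uzufuffzuuzuzfzu in place — uz fzu uz uf uz uf uf fzu uz uz fzu uz fzu uf fzu uz — and concatenate.

uzfzuuzufuzufuffzuuzuzfzuuzfzuuffzuuz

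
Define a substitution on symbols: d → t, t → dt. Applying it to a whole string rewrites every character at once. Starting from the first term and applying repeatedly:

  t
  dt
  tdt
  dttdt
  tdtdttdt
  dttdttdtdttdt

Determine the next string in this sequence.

φ(dttdttdtdttdt) expands symbol-by-symbol to t dt dt t dt dt t dt t dt dt t dt; joining the 13 pieces gives the next term.

tdtdttdtdttdttdtdttdt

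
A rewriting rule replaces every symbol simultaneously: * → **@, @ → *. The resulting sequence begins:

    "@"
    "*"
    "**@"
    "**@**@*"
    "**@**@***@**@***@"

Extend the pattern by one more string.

**@**@***@**@***@**@**@***@**@***@**@**@*

φ(**@**@***@**@***@) expands symbol-by-symbol to **@ **@ * **@ **@ * **@ **@ **@ * **@ **@ * **@ **@ **@ *; joining the 17 pieces gives the next term.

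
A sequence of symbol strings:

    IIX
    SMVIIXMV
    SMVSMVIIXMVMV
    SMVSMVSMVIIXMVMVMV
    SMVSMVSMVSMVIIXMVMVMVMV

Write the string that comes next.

Every step adds SMV to the front and MV to the end of the previous string.
So the next term is SMV·SMVSMVSMVSMVIIXMVMVMVMV·MV.

SMVSMVSMVSMVSMVIIXMVMVMVMVMV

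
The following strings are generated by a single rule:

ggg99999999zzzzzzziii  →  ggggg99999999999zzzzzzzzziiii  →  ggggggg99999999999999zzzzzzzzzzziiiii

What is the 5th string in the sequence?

ggggggggggg99999999999999999999zzzzzzzzzzzzzzziiiiiii

Term n consists of 2n-1 g's, followed by 3n+2 9's, followed by 2n+3 z's, followed by n+1 i's, where the shown terms are n = 2, 3, 4.
At n = 6 the blocks have lengths 11, 20, 15, 7.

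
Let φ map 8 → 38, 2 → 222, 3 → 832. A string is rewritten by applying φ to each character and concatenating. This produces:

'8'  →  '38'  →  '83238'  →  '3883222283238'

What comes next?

83238388322222222222223883222283238

φ(3883222283238) expands symbol-by-symbol to 832 38 38 832 222 222 222 222 38 832 222 832 38; joining the 13 pieces gives the next term.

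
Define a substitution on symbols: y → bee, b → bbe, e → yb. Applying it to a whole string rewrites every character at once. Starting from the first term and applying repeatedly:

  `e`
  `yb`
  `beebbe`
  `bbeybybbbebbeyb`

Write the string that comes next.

bbebbeybbeebbebeebbebbebbeybbbebbeybbeebbe

Applying the rule to each of the 15 symbols of bbeybybbbebbeyb gives the pieces bbe bbe yb bee bbe bee bbe bbe bbe yb bbe bbe yb bee bbe, which concatenate to the answer.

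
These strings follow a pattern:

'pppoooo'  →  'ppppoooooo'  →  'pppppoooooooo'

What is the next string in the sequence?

Reading off run lengths: p runs 3, 4, 5; o runs 4, 6, 8 — each is linear in n, where the shown terms are n = 2, 3, 4.
At n = 5 the blocks have lengths 6, 10.

ppppppoooooooooo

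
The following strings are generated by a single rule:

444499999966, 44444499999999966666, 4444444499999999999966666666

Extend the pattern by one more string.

Each string has the form 4^{2n+2} 9^{3n+3} 6^{3n-1} (n = 1, 2, …).
At n = 4 the blocks have lengths 10, 15, 11.

444444444499999999999999966666666666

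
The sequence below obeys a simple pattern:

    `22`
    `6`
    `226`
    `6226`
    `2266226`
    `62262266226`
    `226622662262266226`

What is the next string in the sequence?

62262266226226622662262266226

Each term (from the third on) is the two preceding terms concatenated in order: term 3 = 22·6 = 226.
Continuing: 62262266226 · 226622662262266226 gives term 8.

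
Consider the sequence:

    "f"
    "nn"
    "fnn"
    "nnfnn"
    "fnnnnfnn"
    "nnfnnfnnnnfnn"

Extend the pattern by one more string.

fnnnnfnnnnfnnfnnnnfnn

This is a Fibonacci-style word recurrence s(k) = s(k−2)·s(k−1): e.g. f·nn = fnn.
The next term joins fnnnnfnn and nnfnnfnnnnfnn.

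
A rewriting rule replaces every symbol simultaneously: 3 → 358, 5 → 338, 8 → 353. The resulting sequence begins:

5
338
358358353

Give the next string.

Apply φ to 358358353 symbol by symbol: 3→358, 5→338, 8→353, 3→358, 5→338, 8→353, 3→358, 5→338, 3→358; joined: 358 338 353 358 338 353 358 338 358.

358338353358338353358338358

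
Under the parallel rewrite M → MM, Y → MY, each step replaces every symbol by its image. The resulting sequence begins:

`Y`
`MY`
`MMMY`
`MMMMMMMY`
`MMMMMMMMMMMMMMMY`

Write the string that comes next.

Rewriting the 16 symbols of MMMMMMMMMMMMMMMY one by one yields MM MM MM MM MM MM MM MM MM MM MM MM MM MM MM MY; concatenated:

MMMMMMMMMMMMMMMMMMMMMMMMMMMMMMMY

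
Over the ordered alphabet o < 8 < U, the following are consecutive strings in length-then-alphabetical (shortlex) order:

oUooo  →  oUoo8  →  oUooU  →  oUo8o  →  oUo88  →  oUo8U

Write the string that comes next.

The successor of oUo8U increments the rightmost position that isn't already U and resets every position after it to o.

oUoUo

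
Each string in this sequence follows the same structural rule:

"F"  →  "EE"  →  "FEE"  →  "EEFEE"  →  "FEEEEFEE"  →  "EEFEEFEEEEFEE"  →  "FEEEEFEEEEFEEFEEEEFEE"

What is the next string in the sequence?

EEFEEFEEEEFEEFEEEEFEEEEFEEFEEEEFEE

This is a Fibonacci-style word recurrence s(k) = s(k−2)·s(k−1): e.g. F·EE = FEE.
The next term joins EEFEEFEEEEFEE and FEEEEFEEEEFEEFEEEEFEE.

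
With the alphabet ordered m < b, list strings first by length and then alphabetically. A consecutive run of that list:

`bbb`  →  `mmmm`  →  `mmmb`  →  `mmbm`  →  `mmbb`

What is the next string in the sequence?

Treat mmbb as a base-2 numeral over the given alphabet and add one, carrying through any trailing b's.

mbmm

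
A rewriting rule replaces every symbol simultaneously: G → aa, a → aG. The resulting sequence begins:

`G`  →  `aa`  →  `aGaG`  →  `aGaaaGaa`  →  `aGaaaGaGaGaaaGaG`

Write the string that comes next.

Replace each of the 16 characters of aGaaaGaGaGaaaGaG in place — aG aa aG aG aG aa aG aa aG aa aG aG aG aa aG aa — and concatenate.

aGaaaGaGaGaaaGaaaGaaaGaGaGaaaGaa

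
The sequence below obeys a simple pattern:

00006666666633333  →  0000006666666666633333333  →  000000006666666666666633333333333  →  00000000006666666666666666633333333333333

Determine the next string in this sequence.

The n-th term is 2n 0's then 3n+2 6's then 3n-1 3's, where the shown terms are n = 2, 3, 4, 5.
At n = 6 the blocks have lengths 12, 20, 17.

0000000000006666666666666666666633333333333333333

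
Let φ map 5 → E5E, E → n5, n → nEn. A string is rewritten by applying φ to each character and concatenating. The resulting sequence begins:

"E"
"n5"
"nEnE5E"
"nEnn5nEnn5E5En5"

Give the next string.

Rewriting the 15 symbols of nEnn5nEnn5E5En5 one by one yields nEn n5 nEn nEn E5E nEn n5 nEn nEn E5E n5 E5E n5 nEn E5E; concatenated:

nEnn5nEnnEnE5EnEnn5nEnnEnE5En5E5En5nEnE5E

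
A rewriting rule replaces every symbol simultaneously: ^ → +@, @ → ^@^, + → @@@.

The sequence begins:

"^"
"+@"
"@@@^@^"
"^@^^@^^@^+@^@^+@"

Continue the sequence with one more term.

Replace each of the 16 characters of ^@^^@^^@^+@^@^+@ in place — +@ ^@^ +@ +@ ^@^ +@ +@ ^@^ +@ @@@ ^@^ +@ ^@^ +@ @@@ ^@^ — and concatenate.

+@^@^+@+@^@^+@+@^@^+@@@@^@^+@^@^+@@@@^@^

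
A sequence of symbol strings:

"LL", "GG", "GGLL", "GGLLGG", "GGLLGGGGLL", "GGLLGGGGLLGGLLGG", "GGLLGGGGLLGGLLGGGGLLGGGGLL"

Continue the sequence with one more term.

From term 3 onward, concatenate the last term with the second-to-last: GG·LL = GGLL, GGLL·GG = GGLLGG, …
So term 8 is GGLLGGGGLLGGLLGGGGLLGGGGLL·GGLLGGGGLLGGLLGG.

GGLLGGGGLLGGLLGGGGLLGGGGLLGGLLGGGGLLGGLLGG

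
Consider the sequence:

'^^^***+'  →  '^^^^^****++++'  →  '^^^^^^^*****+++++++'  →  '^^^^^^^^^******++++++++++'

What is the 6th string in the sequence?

Each string has the form ^^{2n+1} *^{n+2} +^{3n-2} (n = 1, 2, …).
At n = 6 the blocks have lengths 13, 8, 16.

^^^^^^^^^^^^^********++++++++++++++++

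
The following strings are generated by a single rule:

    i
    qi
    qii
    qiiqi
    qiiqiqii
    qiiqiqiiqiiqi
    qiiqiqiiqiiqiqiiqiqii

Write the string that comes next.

qiiqiqiiqiiqiqiiqiqiiqiiqiqiiqiiqi

This is a Fibonacci-style word recurrence s(k) = s(k−1)·s(k−2): e.g. qi·i = qii.
The next term joins qiiqiqiiqiiqiqiiqiqii and qiiqiqiiqiiqi.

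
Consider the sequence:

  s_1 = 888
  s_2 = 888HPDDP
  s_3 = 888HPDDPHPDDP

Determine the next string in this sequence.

888HPDDPHPDDPHPDDP

Every step adds HPDDP to the end: s(k+1) = s(k)·HPDDP.
One more step from 888HPDDPHPDDP gives the answer.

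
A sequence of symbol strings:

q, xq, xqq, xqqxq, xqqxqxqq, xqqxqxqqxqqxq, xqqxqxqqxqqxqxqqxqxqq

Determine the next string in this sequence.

Each term (from the third on) is the previous term followed by the one before it: term 3 = xq·q = xqq.
So term 8 is xqqxqxqqxqqxqxqqxqxqq·xqqxqxqqxqqxq.

xqqxqxqqxqqxqxqqxqxqqxqqxqxqqxqqxq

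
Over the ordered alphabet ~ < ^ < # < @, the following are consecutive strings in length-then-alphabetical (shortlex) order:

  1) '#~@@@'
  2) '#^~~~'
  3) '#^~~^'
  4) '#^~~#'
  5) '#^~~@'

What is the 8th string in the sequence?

Advancing 3 positions from #^~~@ through #^~~@ → #^~^~ → #^~^^ reaches term 8.

#^~^#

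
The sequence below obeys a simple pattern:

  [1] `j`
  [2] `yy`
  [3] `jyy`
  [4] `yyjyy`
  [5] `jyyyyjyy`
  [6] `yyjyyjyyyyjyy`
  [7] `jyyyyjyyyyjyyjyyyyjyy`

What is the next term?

This is a Fibonacci-style word recurrence s(k) = s(k−2)·s(k−1): e.g. j·yy = jyy.
Continuing: yyjyyjyyyyjyy · jyyyyjyyyyjyyjyyyyjyy gives term 8.

yyjyyjyyyyjyyjyyyyjyyyyjyyjyyyyjyy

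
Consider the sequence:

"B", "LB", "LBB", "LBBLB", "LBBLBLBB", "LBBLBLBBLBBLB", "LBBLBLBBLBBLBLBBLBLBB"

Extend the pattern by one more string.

Each term (from the third on) is the previous term followed by the one before it: term 3 = LB·B = LBB.
So term 8 is LBBLBLBBLBBLBLBBLBLBB·LBBLBLBBLBBLB.

LBBLBLBBLBBLBLBBLBLBBLBBLBLBBLBBLB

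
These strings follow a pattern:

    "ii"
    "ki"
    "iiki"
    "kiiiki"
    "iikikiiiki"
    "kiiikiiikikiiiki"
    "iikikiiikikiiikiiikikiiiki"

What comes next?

From term 3 onward, concatenate the second-to-last term with the last: ii·ki = iiki, ki·iiki = kiiiki, …
The next term joins kiiikiiikikiiiki and iikikiiikikiiikiiikikiiiki.

kiiikiiikikiiikiiikikiiikikiiikiiikikiiiki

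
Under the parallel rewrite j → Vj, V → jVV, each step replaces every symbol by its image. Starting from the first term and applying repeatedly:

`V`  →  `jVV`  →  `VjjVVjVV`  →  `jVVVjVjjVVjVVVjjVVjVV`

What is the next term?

VjjVVjVVjVVVjjVVVjVjjVVjVVVjjVVjVVjVVVjVjjVVjVVVjjVVjVV

φ(jVVVjVjjVVjVVVjjVVjVV) expands symbol-by-symbol to Vj jVV jVV jVV Vj jVV Vj Vj jVV jVV Vj jVV jVV jVV Vj Vj jVV jVV Vj jVV jVV; joining the 21 pieces gives the next term.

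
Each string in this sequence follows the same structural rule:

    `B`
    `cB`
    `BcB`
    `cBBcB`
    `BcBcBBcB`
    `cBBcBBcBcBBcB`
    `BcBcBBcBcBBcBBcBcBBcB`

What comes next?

From term 3 onward, concatenate the second-to-last term with the last: B·cB = BcB, cB·BcB = cBBcB, …
The next term joins cBBcBBcBcBBcB and BcBcBBcBcBBcBBcBcBBcB.

cBBcBBcBcBBcBBcBcBBcBcBBcBBcBcBBcB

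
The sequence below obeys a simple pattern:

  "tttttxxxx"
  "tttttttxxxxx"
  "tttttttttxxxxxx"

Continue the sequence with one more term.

Reading off run lengths: t runs 5, 7, 9; x runs 4, 5, 6 — each is linear in n, where the shown terms are n = 3, 4, 5.
At n = 6 the blocks have lengths 11, 7.

tttttttttttxxxxxxx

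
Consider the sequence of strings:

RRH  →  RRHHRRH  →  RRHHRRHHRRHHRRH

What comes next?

Each string is two copies of the previous one joined by 'H'.
So the next term is two copies of RRHHRRHHRRHHRRH with 'H' between the halves.

RRHHRRHHRRHHRRHHRRHHRRHHRRHHRRH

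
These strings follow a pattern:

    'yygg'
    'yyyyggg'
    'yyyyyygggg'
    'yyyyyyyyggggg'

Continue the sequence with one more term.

Reading off run lengths: y runs 2, 4, 6, 8; g runs 2, 3, 4, 5 — each is linear in n (n = 1, 2, …).
For the next term, n = 5, so the run lengths are 10, 6.

yyyyyyyyyygggggg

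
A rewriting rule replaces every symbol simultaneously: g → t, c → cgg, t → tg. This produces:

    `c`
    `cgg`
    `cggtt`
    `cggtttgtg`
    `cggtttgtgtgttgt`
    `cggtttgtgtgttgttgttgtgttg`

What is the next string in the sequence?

cggtttgtgtgttgttgttgtgttgtgttgtgttgttgtgt

φ(cggtttgtgtgttgttgttgtgttg) expands symbol-by-symbol to cgg t t tg tg tg t tg t tg t tg tg t tg tg t tg tg t tg t tg tg t; joining the 25 pieces gives the next term.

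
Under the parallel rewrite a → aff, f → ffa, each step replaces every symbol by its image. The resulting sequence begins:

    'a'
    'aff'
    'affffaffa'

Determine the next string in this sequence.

Rewriting each symbol of affffaffa: a→aff, f→ffa, f→ffa, f→ffa, f→ffa, a→aff, f→ffa, f→ffa, a→aff, which concatenates to aff ffa ffa ffa ffa aff ffa ffa aff.

affffaffaffaffaaffffaffaaff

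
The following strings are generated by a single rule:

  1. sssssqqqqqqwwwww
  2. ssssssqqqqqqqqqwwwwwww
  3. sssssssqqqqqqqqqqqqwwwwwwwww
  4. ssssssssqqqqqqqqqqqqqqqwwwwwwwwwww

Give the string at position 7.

sssssssssssqqqqqqqqqqqqqqqqqqqqqqqqwwwwwwwwwwwwwwwww

Term n consists of n+3 s's, followed by 3n q's, followed by 2n+1 w's, where the shown terms are n = 2, 3, 4, 5.
At n = 8 the blocks have lengths 11, 24, 17.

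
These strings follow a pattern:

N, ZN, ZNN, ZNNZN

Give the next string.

From term 3 onward, concatenate the last term with the second-to-last: ZN·N = ZNN, ZNN·ZN = ZNNZN, …
So term 5 is ZNNZN·ZNN.

ZNNZNZNN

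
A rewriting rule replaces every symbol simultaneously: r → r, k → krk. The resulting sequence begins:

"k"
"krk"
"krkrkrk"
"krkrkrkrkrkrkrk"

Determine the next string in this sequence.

Rewriting the 15 symbols of krkrkrkrkrkrkrk one by one yields krk r krk r krk r krk r krk r krk r krk r krk; concatenated:

krkrkrkrkrkrkrkrkrkrkrkrkrkrkrk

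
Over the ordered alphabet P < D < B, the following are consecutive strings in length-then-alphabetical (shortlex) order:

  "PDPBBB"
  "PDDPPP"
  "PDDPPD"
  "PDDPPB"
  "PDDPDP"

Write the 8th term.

PDDPBP

Stepping forward 3 times from PDDPDP: PDDPDP → PDDPDD → PDDPDB, then the target.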